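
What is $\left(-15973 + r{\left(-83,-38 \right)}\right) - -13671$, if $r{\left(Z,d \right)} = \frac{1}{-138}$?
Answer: $- \frac{317677}{138} \approx -2302.0$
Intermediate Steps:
$r{\left(Z,d \right)} = - \frac{1}{138}$
$\left(-15973 + r{\left(-83,-38 \right)}\right) - -13671 = \left(-15973 - \frac{1}{138}\right) - -13671 = - \frac{2204275}{138} + 13671 = - \frac{317677}{138}$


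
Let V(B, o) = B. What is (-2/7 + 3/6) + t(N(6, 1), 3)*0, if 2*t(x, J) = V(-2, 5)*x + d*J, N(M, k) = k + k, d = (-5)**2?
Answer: 3/14 ≈ 0.21429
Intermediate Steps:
d = 25
N(M, k) = 2*k
t(x, J) = -x + 25*J/2 (t(x, J) = (-2*x + 25*J)/2 = -x + 25*J/2)
(-2/7 + 3/6) + t(N(6, 1), 3)*0 = (-2/7 + 3/6) + (-2 + (25/2)*3)*0 = (-2*1/7 + 3*(1/6)) + (-1*2 + 75/2)*0 = (-2/7 + 1/2) + (-2 + 75/2)*0 = 3/14 + (71/2)*0 = 3/14 + 0 = 3/14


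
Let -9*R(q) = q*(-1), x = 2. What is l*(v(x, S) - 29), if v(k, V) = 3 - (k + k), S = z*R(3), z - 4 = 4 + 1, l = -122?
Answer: 3660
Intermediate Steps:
R(q) = q/9 (R(q) = -q*(-1)/9 = -(-1)*q/9 = q/9)
z = 9 (z = 4 + (4 + 1) = 4 + 5 = 9)
S = 3 (S = 9*((1/9)*3) = 9*(1/3) = 3)
v(k, V) = 3 - 2*k
l*(v(x, S) - 29) = -122*((3 - 2*2) - 29) = -122*((3 - 4) - 29) = -122*(-1 - 29) = -122*(-30) = 3660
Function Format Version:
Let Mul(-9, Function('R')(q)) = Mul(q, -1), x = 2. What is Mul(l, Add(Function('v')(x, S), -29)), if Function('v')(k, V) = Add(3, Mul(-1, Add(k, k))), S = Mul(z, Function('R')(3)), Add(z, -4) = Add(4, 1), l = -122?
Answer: 3660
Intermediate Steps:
Function('R')(q) = Mul(Rational(1, 9), q) (Function('R')(q) = Mul(Rational(-1, 9), Mul(q, -1)) = Mul(Rational(-1, 9), Mul(-1, q)) = Mul(Rational(1, 9), q))
z = 9 (z = Add(4, Add(4, 1)) = Add(4, 5) = 9)
S = 3 (S = Mul(9, Mul(Rational(1, 9), 3)) = Mul(9, Rational(1, 3)) = 3)
Function('v')(k, V) = Add(3, Mul(-2, k)) (Function('v')(k, V) = Add(3, Mul(-1, Mul(2, k))) = Add(3, Mul(-2, k)))
Mul(l, Add(Function('v')(x, S), -29)) = Mul(-122, Add(Add(3, Mul(-2, 2)), -29)) = Mul(-122, Add(Add(3, -4), -29)) = Mul(-122, Add(-1, -29)) = Mul(-122, -30) = 3660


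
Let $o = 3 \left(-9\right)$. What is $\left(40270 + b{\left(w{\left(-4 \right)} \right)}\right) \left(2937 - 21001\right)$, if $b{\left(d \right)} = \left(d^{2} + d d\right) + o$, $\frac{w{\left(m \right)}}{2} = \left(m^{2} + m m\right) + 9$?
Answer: $-969874224$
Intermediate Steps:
$o = -27$
$w{\left(m \right)} = 18 + 4 m^{2}$ ($w{\left(m \right)} = 2 \left(\left(m^{2} + m m\right) + 9\right) = 2 \left(\left(m^{2} + m^{2}\right) + 9\right) = 2 \left(2 m^{2} + 9\right) = 2 \left(9 + 2 m^{2}\right) = 18 + 4 m^{2}$)
$b{\left(d \right)} = -27 + 2 d^{2}$ ($b{\left(d \right)} = \left(d^{2} + d d\right) - 27 = \left(d^{2} + d^{2}\right) - 27 = 2 d^{2} - 27 = -27 + 2 d^{2}$)
$\left(40270 + b{\left(w{\left(-4 \right)} \right)}\right) \left(2937 - 21001\right) = \left(40270 - \left(27 - 2 \left(18 + 4 \left(-4\right)^{2}\right)^{2}\right)\right) \left(2937 - 21001\right) = \left(40270 - \left(27 - 2 \left(18 + 4 \cdot 16\right)^{2}\right)\right) \left(-18064\right) = \left(40270 - \left(27 - 2 \left(18 + 64\right)^{2}\right)\right) \left(-18064\right) = \left(40270 - \left(27 - 2 \cdot 82^{2}\right)\right) \left(-18064\right) = \left(40270 + \left(-27 + 2 \cdot 6724\right)\right) \left(-18064\right) = \left(40270 + \left(-27 + 13448\right)\right) \left(-18064\right) = \left(40270 + 13421\right) \left(-18064\right) = 53691 \left(-18064\right) = -969874224$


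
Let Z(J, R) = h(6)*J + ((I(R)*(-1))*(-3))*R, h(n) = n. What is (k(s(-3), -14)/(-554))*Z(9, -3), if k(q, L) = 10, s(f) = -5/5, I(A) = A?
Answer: -405/277 ≈ -1.4621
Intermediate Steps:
s(f) = -1 (s(f) = -5*⅕ = -1)
Z(J, R) = 3*R² + 6*J (Z(J, R) = 6*J + ((R*(-1))*(-3))*R = 6*J + (-R*(-3))*R = 6*J + (3*R)*R = 6*J + 3*R² = 3*R² + 6*J)
(k(s(-3), -14)/(-554))*Z(9, -3) = (10/(-554))*(3*(-3)² + 6*9) = (10*(-1/554))*(3*9 + 54) = -5*(27 + 54)/277 = -5/277*81 = -405/277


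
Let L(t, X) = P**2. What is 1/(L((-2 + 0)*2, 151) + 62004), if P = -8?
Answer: 1/62068 ≈ 1.6111e-5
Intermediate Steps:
L(t, X) = 64 (L(t, X) = (-8)**2 = 64)
1/(L((-2 + 0)*2, 151) + 62004) = 1/(64 + 62004) = 1/62068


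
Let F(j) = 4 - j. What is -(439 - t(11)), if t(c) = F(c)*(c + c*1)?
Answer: -593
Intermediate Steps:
t(c) = 2*c*(4 - c) (t(c) = (4 - c)*(c + c*1) = (4 - c)*(c + c) = (4 - c)*(2*c) = 2*c*(4 - c))
-(439 - t(11)) = -(439 - 2*11*(4 - 1*11)) = -(439 - 2*11*(4 - 11)) = -(439 - 2*11*(-7)) = -(439 - 1*(-154)) = -(439 + 154) = -1*593 = -593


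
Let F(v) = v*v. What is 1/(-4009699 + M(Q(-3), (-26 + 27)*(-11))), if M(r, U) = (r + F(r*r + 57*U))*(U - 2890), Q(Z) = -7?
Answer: -1/973167076 ≈ -1.0276e-9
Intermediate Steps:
F(v) = v²
M(r, U) = (-2890 + U)*(r + (r² + 57*U)²) (M(r, U) = (r + (r*r + 57*U)²)*(U - 2890) = (r + (r² + 57*U)²)*(-2890 + U) = (-2890 + U)*(r + (r² + 57*U)²))
1/(-4009699 + M(Q(-3), (-26 + 27)*(-11))) = 1/(-4009699 + (-2890*(-7) - 2890*((-7)² + 57*((-26 + 27)*(-11)))² + ((-26 + 27)*(-11))*(-7) + ((-26 + 27)*(-11))*((-7)² + 57*((-26 + 27)*(-11)))²)) = 1/(-4009699 + (20230 - 2890*(49 + 57*(1*(-11)))² + (1*(-11))*(-7) + (1*(-11))*(49 + 57*(1*(-11)))²)) = 1/(-4009699 + (20230 - 2890*(49 + 57*(-11))² - 11*(-7) - 11*(49 + 57*(-11))²)) = 1/(-4009699 + (20230 - 2890*(49 - 627)² + 77 - 11*(49 - 627)²)) = 1/(-4009699 + (20230 - 2890*(-578)² + 77 - 11*(-578)²)) = 1/(-4009699 + (20230 - 2890*334084 + 77 - 11*334084)) = 1/(-4009699 + (20230 - 965502760 + 77 - 3674924)) = 1/(-4009699 - 969157377) = 1/(-973167076) = -1/973167076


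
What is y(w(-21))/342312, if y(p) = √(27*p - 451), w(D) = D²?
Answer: √179/42789 ≈ 0.00031268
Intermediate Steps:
y(p) = √(-451 + 27*p)
y(w(-21))/342312 = √(-451 + 27*(-21)²)/342312 = √(-451 + 27*441)*(1/342312) = √(-451 + 11907)*(1/342312) = √11456*(1/342312) = (8*√179)*(1/342312) = √179/42789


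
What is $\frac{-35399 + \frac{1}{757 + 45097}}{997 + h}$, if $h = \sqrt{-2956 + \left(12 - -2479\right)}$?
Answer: $- \frac{1618316187765}{45600610796} + \frac{1623185745 i \sqrt{465}}{45600610796} \approx -35.489 + 0.76758 i$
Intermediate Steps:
$h = i \sqrt{465}$ ($h = \sqrt{-2956 + \left(12 + 2479\right)} = \sqrt{-2956 + 2491} = \sqrt{-465} = i \sqrt{465} \approx 21.564 i$)
$\frac{-35399 + \frac{1}{757 + 45097}}{997 + h} = \frac{-35399 + \frac{1}{757 + 45097}}{997 + i \sqrt{465}} = \frac{-35399 + \frac{1}{45854}}{997 + i \sqrt{465}} = - \frac{1623185745}{45854 \left(997 + i \sqrt{465}\right)}$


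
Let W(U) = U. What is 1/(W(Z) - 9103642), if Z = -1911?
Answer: -1/9105553 ≈ -1.0982e-7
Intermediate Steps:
1/(W(Z) - 9103642) = 1/(-1911 - 9103642) = 1/(-9105553) = -1/9105553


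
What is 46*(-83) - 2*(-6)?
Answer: -3806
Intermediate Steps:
46*(-83) - 2*(-6) = -3818 - 1*(-12) = -3818 + 12 = -3806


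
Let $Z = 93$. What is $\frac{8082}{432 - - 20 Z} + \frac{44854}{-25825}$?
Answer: $\frac{17652047}{9865150} \approx 1.7893$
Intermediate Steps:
$\frac{8082}{432 - - 20 Z} + \frac{44854}{-25825} = \frac{8082}{432 - \left(-20\right) 93} + \frac{44854}{-25825} = \frac{8082}{432 - -1860} + 44854 \left(- \frac{1}{25825}\right) = \frac{8082}{432 + 1860} - \frac{44854}{25825} = \frac{8082}{2292} - \frac{44854}{25825} = 8082 \cdot \frac{1}{2292} - \frac{44854}{25825} = \frac{1347}{382} - \frac{44854}{25825} = \frac{17652047}{9865150}$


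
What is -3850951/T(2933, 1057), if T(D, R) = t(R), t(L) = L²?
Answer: -3850951/1117249 ≈ -3.4468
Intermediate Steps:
T(D, R) = R²
-3850951/T(2933, 1057) = -3850951/(1057²) = -3850951/1117249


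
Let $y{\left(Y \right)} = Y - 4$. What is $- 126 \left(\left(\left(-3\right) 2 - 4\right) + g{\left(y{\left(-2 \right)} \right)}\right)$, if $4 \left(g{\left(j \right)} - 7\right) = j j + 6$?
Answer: $-945$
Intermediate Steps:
$y{\left(Y \right)} = -4 + Y$
$g{\left(j \right)} = \frac{17}{2} + \frac{j^{2}}{4}$ ($g{\left(j \right)} = 7 + \frac{j j + 6}{4} = 7 + \frac{j^{2} + 6}{4} = 7 + \frac{6 + j^{2}}{4} = 7 + \left(\frac{3}{2} + \frac{j^{2}}{4}\right) = \frac{17}{2} + \frac{j^{2}}{4}$)
$- 126 \left(\left(\left(-3\right) 2 - 4\right) + g{\left(y{\left(-2 \right)} \right)}\right) = - 126 \left(\left(\left(-3\right) 2 - 4\right) + \left(\frac{17}{2} + \frac{\left(-4 - 2\right)^{2}}{4}\right)\right) = - 126 \left(\left(-6 - 4\right) + \left(\frac{17}{2} + \frac{\left(-6\right)^{2}}{4}\right)\right) = - 126 \left(-10 + \left(\frac{17}{2} + \frac{1}{4} \cdot 36\right)\right) = - 126 \left(-10 + \left(\frac{17}{2} + 9\right)\right) = - 126 \left(-10 + \frac{35}{2}\right) = \left(-126\right) \frac{15}{2} = -945$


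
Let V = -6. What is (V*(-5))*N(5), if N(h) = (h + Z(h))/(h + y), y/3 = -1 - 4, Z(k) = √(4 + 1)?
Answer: -15 - 3*√5 ≈ -21.708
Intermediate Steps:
Z(k) = √5
y = -15 (y = 3*(-1 - 4) = 3*(-5) = -15)
N(h) = (h + √5)/(-15 + h) (N(h) = (h + √5)/(h - 15) = (h + √5)/(-15 + h))
(V*(-5))*N(5) = (-6*(-5))*((5 + √5)/(-15 + 5)) = 30*((5 + √5)/(-10)) = 30*(-(5 + √5)/10) = 30*(-½ - √5/10) = -15 - 3*√5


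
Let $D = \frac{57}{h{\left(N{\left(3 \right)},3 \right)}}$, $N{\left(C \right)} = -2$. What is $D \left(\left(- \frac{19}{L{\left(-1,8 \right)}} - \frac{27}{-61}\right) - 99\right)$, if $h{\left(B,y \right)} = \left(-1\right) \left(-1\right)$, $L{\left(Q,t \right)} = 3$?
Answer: $- \frac{364705}{61} \approx -5978.8$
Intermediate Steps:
$h{\left(B,y \right)} = 1$
$D = 57$ ($D = \frac{57}{1} = 57 \cdot 1 = 57$)
$D \left(\left(- \frac{19}{L{\left(-1,8 \right)}} - \frac{27}{-61}\right) - 99\right) = 57 \left(\left(- \frac{19}{3} - \frac{27}{-61}\right) - 99\right) = 57 \left(\left(\left(-19\right) \frac{1}{3} - - \frac{27}{61}\right) - 99\right) = 57 \left(\left(- \frac{19}{3} + \frac{27}{61}\right) - 99\right) = 57 \left(- \frac{1078}{183} - 99\right) = 57 \left(- \frac{19195}{183}\right) = - \frac{364705}{61}$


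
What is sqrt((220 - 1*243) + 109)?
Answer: sqrt(86) ≈ 9.2736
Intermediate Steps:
sqrt((220 - 1*243) + 109) = sqrt((220 - 243) + 109) = sqrt(-23 + 109) = sqrt(86)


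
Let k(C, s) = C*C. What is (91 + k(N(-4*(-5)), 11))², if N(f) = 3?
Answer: 10000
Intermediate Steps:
k(C, s) = C²
(91 + k(N(-4*(-5)), 11))² = (91 + 3²)² = (91 + 9)² = 100² = 10000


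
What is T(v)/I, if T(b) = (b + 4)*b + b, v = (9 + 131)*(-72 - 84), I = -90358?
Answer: -238438200/45179 ≈ -5277.6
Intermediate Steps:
v = -21840 (v = 140*(-156) = -21840)
T(b) = b + b*(4 + b) (T(b) = (4 + b)*b + b = b*(4 + b) + b = b + b*(4 + b))
T(v)/I = -21840*(5 - 21840)/(-90358) = -21840*(-21835)*(-1/90358) = 476876400*(-1/90358) = -238438200/45179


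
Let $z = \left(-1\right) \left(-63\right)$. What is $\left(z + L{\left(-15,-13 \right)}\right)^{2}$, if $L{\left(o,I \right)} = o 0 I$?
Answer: $3969$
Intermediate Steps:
$z = 63$
$L{\left(o,I \right)} = 0$ ($L{\left(o,I \right)} = 0 I = 0$)
$\left(z + L{\left(-15,-13 \right)}\right)^{2} = \left(63 + 0\right)^{2} = 63^{2} = 3969$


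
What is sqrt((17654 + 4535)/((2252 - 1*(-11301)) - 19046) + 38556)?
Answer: sqrt(1163230193067)/5493 ≈ 196.35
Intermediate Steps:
sqrt((17654 + 4535)/((2252 - 1*(-11301)) - 19046) + 38556) = sqrt(22189/((2252 + 11301) - 19046) + 38556) = sqrt(22189/(13553 - 19046) + 38556) = sqrt(22189/(-5493) + 38556) = sqrt(22189*(-1/5493) + 38556) = sqrt(-22189/5493 + 38556) = sqrt(211765919/5493) = sqrt(1163230193067)/5493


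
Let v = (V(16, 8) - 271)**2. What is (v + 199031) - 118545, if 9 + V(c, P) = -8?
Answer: 163430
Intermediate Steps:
V(c, P) = -17 (V(c, P) = -9 - 8 = -17)
v = 82944 (v = (-17 - 271)**2 = (-288)**2 = 82944)
(v + 199031) - 118545 = (82944 + 199031) - 118545 = 281975 - 118545 = 163430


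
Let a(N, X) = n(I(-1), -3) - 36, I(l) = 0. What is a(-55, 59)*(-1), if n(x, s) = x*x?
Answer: 36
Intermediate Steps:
n(x, s) = x**2
a(N, X) = -36 (a(N, X) = 0**2 - 36 = 0 - 36 = -36)
a(-55, 59)*(-1) = -36*(-1) = 36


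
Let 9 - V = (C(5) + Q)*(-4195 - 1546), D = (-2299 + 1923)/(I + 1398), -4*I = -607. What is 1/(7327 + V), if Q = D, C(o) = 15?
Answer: 6199/570668285 ≈ 1.0863e-5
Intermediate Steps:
I = 607/4 (I = -1/4*(-607) = 607/4 ≈ 151.75)
D = -1504/6199 (D = (-2299 + 1923)/(607/4 + 1398) = -376/6199/4 = -376*4/6199 = -1504/6199 ≈ -0.24262)
Q = -1504/6199 ≈ -0.24262
V = 525248212/6199 (V = 9 - (15 - 1504/6199)*(-4195 - 1546) = 9 - 91481*(-5741)/6199 = 9 - 1*(-525192421/6199) = 9 + 525192421/6199 = 525248212/6199 ≈ 84731.)
1/(7327 + V) = 1/(7327 + 525248212/6199) = 1/(570668285/6199) = 6199/570668285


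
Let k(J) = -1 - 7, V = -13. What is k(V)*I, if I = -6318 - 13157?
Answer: 155800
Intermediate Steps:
I = -19475
k(J) = -8
k(V)*I = -8*(-19475) = 155800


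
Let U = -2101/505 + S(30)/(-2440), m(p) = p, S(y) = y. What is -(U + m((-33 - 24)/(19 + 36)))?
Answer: 7060457/1355420 ≈ 5.2091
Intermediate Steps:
U = -514159/123220 (U = -2101/505 + 30/(-2440) = -2101*1/505 + 30*(-1/2440) = -2101/505 - 3/244 = -514159/123220 ≈ -4.1727)
-(U + m((-33 - 24)/(19 + 36))) = -(-514159/123220 + (-33 - 24)/(19 + 36)) = -(-514159/123220 - 57/55) = -1*(-7060457/1355420) = 7060457/1355420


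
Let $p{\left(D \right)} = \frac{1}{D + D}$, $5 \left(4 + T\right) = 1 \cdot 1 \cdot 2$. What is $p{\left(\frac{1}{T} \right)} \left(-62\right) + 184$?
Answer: $\frac{1478}{5} \approx 295.6$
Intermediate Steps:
$T = - \frac{18}{5}$ ($T = -4 + \frac{1 \cdot 1 \cdot 2}{5} = -4 + \frac{1 \cdot 2}{5} = -4 + \frac{1}{5} \cdot 2 = -4 + \frac{2}{5} = - \frac{18}{5} \approx -3.6$)
$p{\left(D \right)} = \frac{1}{2 D}$
$p{\left(\frac{1}{T} \right)} \left(-62\right) + 184 = \frac{1}{2 \frac{1}{- \frac{18}{5}}} \left(-62\right) + 184 = \frac{1}{2 \left(- \frac{5}{18}\right)} \left(-62\right) + 184 = \frac{1}{2} \left(- \frac{18}{5}\right) \left(-62\right) + 184 = \left(- \frac{9}{5}\right) \left(-62\right) + 184 = \frac{558}{5} + 184 = \frac{1478}{5}$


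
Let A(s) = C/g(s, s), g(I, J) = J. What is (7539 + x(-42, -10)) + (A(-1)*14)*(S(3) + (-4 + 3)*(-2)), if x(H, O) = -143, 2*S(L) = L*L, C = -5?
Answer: 7851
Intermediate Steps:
S(L) = L²/2 (S(L) = (L*L)/2 = L²/2)
A(s) = -5/s
(7539 + x(-42, -10)) + (A(-1)*14)*(S(3) + (-4 + 3)*(-2)) = (7539 - 143) + (-5/(-1)*14)*((½)*3² + (-4 + 3)*(-2)) = 7396 + (-5*(-1)*14)*((½)*9 - 1*(-2)) = 7396 + (5*14)*(9/2 + 2) = 7396 + 70*(13/2) = 7396 + 455 = 7851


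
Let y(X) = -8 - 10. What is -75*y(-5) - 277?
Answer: 1073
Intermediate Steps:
y(X) = -18
-75*y(-5) - 277 = -75*(-18) - 277 = 1350 - 277 = 1073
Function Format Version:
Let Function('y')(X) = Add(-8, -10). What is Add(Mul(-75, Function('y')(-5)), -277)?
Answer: 1073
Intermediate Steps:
Function('y')(X) = -18
Add(Mul(-75, Function('y')(-5)), -277) = Add(Mul(-75, -18), -277) = Add(1350, -277) = 1073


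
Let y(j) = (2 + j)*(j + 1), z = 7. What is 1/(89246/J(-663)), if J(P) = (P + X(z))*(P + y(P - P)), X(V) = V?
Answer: 216808/44623 ≈ 4.8587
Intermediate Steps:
y(j) = (1 + j)*(2 + j) (y(j) = (2 + j)*(1 + j) = (1 + j)*(2 + j))
J(P) = (2 + P)*(7 + P) (J(P) = (P + 7)*(P + (2 + (P - P)² + 3*(P - P))) = (7 + P)*(P + (2 + 0² + 3*0)) = (7 + P)*(P + (2 + 0 + 0)) = (7 + P)*(P + 2) = (7 + P)*(2 + P) = (2 + P)*(7 + P))
1/(89246/J(-663)) = 1/(89246/(14 + (-663)² + 9*(-663))) = 1/(89246/(14 + 439569 - 5967)) = 1/(89246/433616) = 1/(89246*(1/433616)) = 1/(44623/216808) = 216808/44623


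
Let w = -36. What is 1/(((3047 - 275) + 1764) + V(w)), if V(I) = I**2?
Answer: 1/5832 ≈ 0.00017147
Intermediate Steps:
1/(((3047 - 275) + 1764) + V(w)) = 1/(((3047 - 275) + 1764) + (-36)**2) = 1/((2772 + 1764) + 1296) = 1/(4536 + 1296) = 1/5832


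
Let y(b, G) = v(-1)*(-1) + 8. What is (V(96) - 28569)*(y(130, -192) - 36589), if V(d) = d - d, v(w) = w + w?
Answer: 1045025451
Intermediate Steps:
v(w) = 2*w
V(d) = 0
y(b, G) = 10 (y(b, G) = (2*(-1))*(-1) + 8 = -2*(-1) + 8 = 2 + 8 = 10)
(V(96) - 28569)*(y(130, -192) - 36589) = (0 - 28569)*(10 - 36589) = -28569*(-36579) = 1045025451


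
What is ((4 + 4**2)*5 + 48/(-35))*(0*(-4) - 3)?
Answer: -10356/35 ≈ -295.89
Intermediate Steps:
((4 + 4**2)*5 + 48/(-35))*(0*(-4) - 3) = ((4 + 16)*5 + 48*(-1/35))*(0 - 3) = (20*5 - 48/35)*(-3) = (100 - 48/35)*(-3) = (3452/35)*(-3) = -10356/35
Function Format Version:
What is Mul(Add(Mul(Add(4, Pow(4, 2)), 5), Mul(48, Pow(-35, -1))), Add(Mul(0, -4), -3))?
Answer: Rational(-10356, 35) ≈ -295.89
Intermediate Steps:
Mul(Add(Mul(Add(4, Pow(4, 2)), 5), Mul(48, Pow(-35, -1))), Add(Mul(0, -4), -3)) = Mul(Add(Mul(Add(4, 16), 5), Mul(48, Rational(-1, 35))), Add(0, -3)) = Mul(Add(Mul(20, 5), Rational(-48, 35)), -3) = Mul(Add(100, Rational(-48, 35)), -3) = Mul(Rational(3452, 35), -3) = Rational(-10356, 35)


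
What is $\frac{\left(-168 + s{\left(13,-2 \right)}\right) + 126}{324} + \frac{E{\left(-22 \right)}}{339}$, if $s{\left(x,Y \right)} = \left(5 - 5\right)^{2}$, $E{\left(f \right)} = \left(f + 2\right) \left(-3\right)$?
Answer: $\frac{289}{6102} \approx 0.047361$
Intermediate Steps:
$E{\left(f \right)} = -6 - 3 f$ ($E{\left(f \right)} = \left(2 + f\right) \left(-3\right) = -6 - 3 f$)
$s{\left(x,Y \right)} = 0$ ($s{\left(x,Y \right)} = 0^{2} = 0$)
$\frac{\left(-168 + s{\left(13,-2 \right)}\right) + 126}{324} + \frac{E{\left(-22 \right)}}{339} = \frac{\left(-168 + 0\right) + 126}{324} + \frac{-6 - -66}{339} = \left(-168 + 126\right) \frac{1}{324} + \left(-6 + 66\right) \frac{1}{339} = \left(-42\right) \frac{1}{324} + 60 \cdot \frac{1}{339} = - \frac{7}{54} + \frac{20}{113} = \frac{289}{6102}$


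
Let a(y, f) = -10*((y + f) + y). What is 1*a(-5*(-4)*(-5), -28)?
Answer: 2280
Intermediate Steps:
a(y, f) = -20*y - 10*f (a(y, f) = -10*((f + y) + y) = -10*(f + 2*y) = -20*y - 10*f)
1*a(-5*(-4)*(-5), -28) = 1*(-20*(-5*(-4))*(-5) - 10*(-28)) = 1*(-400*(-5) + 280) = 1*(-20*(-100) + 280) = 1*(2000 + 280) = 1*2280 = 2280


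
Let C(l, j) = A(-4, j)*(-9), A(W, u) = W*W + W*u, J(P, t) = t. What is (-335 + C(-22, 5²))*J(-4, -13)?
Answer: -5473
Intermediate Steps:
A(W, u) = W² + W*u
C(l, j) = -144 + 36*j (C(l, j) = -4*(-4 + j)*(-9) = (16 - 4*j)*(-9) = -144 + 36*j)
(-335 + C(-22, 5²))*J(-4, -13) = (-335 + (-144 + 36*5²))*(-13) = (-335 + (-144 + 36*25))*(-13) = (-335 + (-144 + 900))*(-13) = (-335 + 756)*(-13) = 421*(-13) = -5473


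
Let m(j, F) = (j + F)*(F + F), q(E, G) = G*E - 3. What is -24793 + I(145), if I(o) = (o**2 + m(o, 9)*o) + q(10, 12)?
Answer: 398289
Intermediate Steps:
q(E, G) = -3 + E*G (q(E, G) = E*G - 3 = -3 + E*G)
m(j, F) = 2*F*(F + j) (m(j, F) = (F + j)*(2*F) = 2*F*(F + j))
I(o) = 117 + o**2 + o*(162 + 18*o) (I(o) = (o**2 + (2*9*(9 + o))*o) + (-3 + 10*12) = (o**2 + (162 + 18*o)*o) + (-3 + 120) = (o**2 + o*(162 + 18*o)) + 117 = 117 + o**2 + o*(162 + 18*o))
-24793 + I(145) = -24793 + (117 + 19*145**2 + 162*145) = -24793 + (117 + 19*21025 + 23490) = -24793 + (117 + 399475 + 23490) = -24793 + 423082 = 398289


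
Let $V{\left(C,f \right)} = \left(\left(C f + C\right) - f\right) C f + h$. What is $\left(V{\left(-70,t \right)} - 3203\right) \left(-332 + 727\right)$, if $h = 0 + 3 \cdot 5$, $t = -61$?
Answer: $7185556390$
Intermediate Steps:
$h = 15$ ($h = 0 + 15 = 15$)
$V{\left(C,f \right)} = 15 + C f \left(C - f + C f\right)$ ($V{\left(C,f \right)} = \left(\left(C f + C\right) - f\right) C f + 15 = \left(\left(C + C f\right) - f\right) C f + 15 = \left(C - f + C f\right) C f + 15 = C \left(C - f + C f\right) f + 15 = C f \left(C - f + C f\right) + 15 = 15 + C f \left(C - f + C f\right)$)
$\left(V{\left(-70,t \right)} - 3203\right) \left(-332 + 727\right) = \left(\left(15 - 61 \left(-70\right)^{2} + \left(-70\right)^{2} \left(-61\right)^{2} - - 70 \left(-61\right)^{2}\right) - 3203\right) \left(-332 + 727\right) = \left(\left(15 - 298900 + 4900 \cdot 3721 - \left(-70\right) 3721\right) - 3203\right) 395 = \left(\left(15 - 298900 + 18232900 + 260470\right) - 3203\right) 395 = \left(18194485 - 3203\right) 395 = 18191282 \cdot 395 = 7185556390$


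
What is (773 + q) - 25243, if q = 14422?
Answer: -10048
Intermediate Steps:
(773 + q) - 25243 = (773 + 14422) - 25243 = 15195 - 25243 = -10048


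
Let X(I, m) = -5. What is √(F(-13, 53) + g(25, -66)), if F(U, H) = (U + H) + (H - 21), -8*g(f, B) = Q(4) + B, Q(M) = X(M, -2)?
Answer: √1294/4 ≈ 8.9931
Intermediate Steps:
Q(M) = -5
g(f, B) = 5/8 - B/8 (g(f, B) = -(-5 + B)/8 = 5/8 - B/8)
F(U, H) = -21 + U + 2*H (F(U, H) = (H + U) + (-21 + H) = -21 + U + 2*H)
√(F(-13, 53) + g(25, -66)) = √((-21 - 13 + 2*53) + (5/8 - ⅛*(-66))) = √((-21 - 13 + 106) + (5/8 + 33/4)) = √(72 + 71/8) = √(647/8) = √1294/4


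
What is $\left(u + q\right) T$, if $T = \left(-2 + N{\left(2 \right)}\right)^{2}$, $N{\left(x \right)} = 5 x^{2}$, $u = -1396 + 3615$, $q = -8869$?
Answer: $-2154600$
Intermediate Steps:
$u = 2219$
$T = 324$ ($T = \left(-2 + 5 \cdot 2^{2}\right)^{2} = \left(-2 + 5 \cdot 4\right)^{2} = \left(-2 + 20\right)^{2} = 18^{2} = 324$)
$\left(u + q\right) T = \left(2219 - 8869\right) 324 = \left(-6650\right) 324 = -2154600$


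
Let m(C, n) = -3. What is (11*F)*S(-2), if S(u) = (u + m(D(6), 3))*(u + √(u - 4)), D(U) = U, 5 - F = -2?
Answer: 770 - 385*I*√6 ≈ 770.0 - 943.05*I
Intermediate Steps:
F = 7 (F = 5 - 1*(-2) = 5 + 2 = 7)
S(u) = (-3 + u)*(u + √(-4 + u)) (S(u) = (u - 3)*(u + √(u - 4)) = (-3 + u)*(u + √(-4 + u)))
(11*F)*S(-2) = (11*7)*((-2)² - 3*(-2) - 3*√(-4 - 2) - 2*√(-4 - 2)) = 77*(4 + 6 - 3*I*√6 - 2*I*√6) = 77*(10 - 5*I*√6) = 770 - 385*I*√6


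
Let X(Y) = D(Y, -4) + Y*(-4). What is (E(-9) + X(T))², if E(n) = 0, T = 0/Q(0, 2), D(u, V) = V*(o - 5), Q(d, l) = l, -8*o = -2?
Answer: 361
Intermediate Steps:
o = ¼ (o = -⅛*(-2) = ¼ ≈ 0.25000)
D(u, V) = -19*V/4 (D(u, V) = V*(¼ - 5) = V*(-19/4) = -19*V/4)
T = 0 (T = 0/2 = 0*(½) = 0)
X(Y) = 19 - 4*Y (X(Y) = -19/4*(-4) + Y*(-4) = 19 - 4*Y)
(E(-9) + X(T))² = (0 + (19 - 4*0))² = (0 + (19 + 0))² = (0 + 19)² = 19² = 361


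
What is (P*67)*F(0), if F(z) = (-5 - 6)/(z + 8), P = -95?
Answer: 70015/8 ≈ 8751.9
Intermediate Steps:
F(z) = -11/(8 + z)
(P*67)*F(0) = (-95*67)*(-11/(8 + 0)) = -(-70015)/8 = -6365*(-11/8) = 70015/8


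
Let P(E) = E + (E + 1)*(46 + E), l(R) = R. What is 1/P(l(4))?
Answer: 1/254 ≈ 0.0039370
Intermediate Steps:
P(E) = E + (1 + E)*(46 + E)
1/P(l(4)) = 1/(46 + 4**2 + 48*4) = 1/(46 + 16 + 192) = 1/254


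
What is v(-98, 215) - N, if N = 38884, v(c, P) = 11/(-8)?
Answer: -311083/8 ≈ -38885.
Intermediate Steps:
v(c, P) = -11/8 (v(c, P) = 11*(-⅛) = -11/8)
v(-98, 215) - N = -11/8 - 1*38884 = -11/8 - 38884 = -311083/8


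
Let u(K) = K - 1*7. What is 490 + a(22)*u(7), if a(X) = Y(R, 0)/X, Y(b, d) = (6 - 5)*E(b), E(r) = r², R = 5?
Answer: 490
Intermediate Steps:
Y(b, d) = b² (Y(b, d) = (6 - 5)*b² = 1*b² = b²)
u(K) = -7 + K (u(K) = K - 7 = -7 + K)
a(X) = 25/X (a(X) = 5²/X = 25/X)
490 + a(22)*u(7) = 490 + (25/22)*(-7 + 7) = 490 + (25*(1/22))*0 = 490 + (25/22)*0 = 490 + 0 = 490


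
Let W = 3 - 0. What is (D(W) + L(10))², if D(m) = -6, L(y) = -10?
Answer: 256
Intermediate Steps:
W = 3 (W = 3 - 1*0 = 3 + 0 = 3)
(D(W) + L(10))² = (-6 - 10)² = (-16)² = 256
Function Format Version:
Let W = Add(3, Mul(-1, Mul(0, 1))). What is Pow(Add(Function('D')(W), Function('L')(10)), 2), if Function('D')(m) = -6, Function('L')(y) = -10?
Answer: 256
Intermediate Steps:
W = 3 (W = Add(3, Mul(-1, 0)) = Add(3, 0) = 3)
Pow(Add(Function('D')(W), Function('L')(10)), 2) = Pow(Add(-6, -10), 2) = Pow(-16, 2) = 256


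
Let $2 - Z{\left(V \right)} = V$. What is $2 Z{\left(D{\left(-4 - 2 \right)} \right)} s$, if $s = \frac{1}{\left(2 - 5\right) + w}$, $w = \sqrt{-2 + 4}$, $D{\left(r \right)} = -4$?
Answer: $- \frac{36}{7} - \frac{12 \sqrt{2}}{7} \approx -7.5672$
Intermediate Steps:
$Z{\left(V \right)} = 2 - V$
$w = \sqrt{2} \approx 1.4142$
$s = \frac{1}{-3 + \sqrt{2}}$ ($s = \frac{1}{\left(2 - 5\right) + \sqrt{2}} = \frac{1}{-3 + \sqrt{2}} \approx -0.6306$)
$2 Z{\left(D{\left(-4 - 2 \right)} \right)} s = 2 \left(2 - -4\right) \left(- \frac{3}{7} - \frac{\sqrt{2}}{7}\right) = 2 \left(2 + 4\right) \left(- \frac{3}{7} - \frac{\sqrt{2}}{7}\right) = 2 \cdot 6 \left(- \frac{3}{7} - \frac{\sqrt{2}}{7}\right) = 12 \left(- \frac{3}{7} - \frac{\sqrt{2}}{7}\right) = - \frac{36}{7} - \frac{12 \sqrt{2}}{7}$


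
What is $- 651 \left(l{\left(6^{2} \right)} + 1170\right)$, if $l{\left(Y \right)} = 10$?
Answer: $-768180$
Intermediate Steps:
$- 651 \left(l{\left(6^{2} \right)} + 1170\right) = - 651 \left(10 + 1170\right) = \left(-651\right) 1180 = -768180$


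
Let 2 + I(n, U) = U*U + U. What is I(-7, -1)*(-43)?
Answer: 86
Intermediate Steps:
I(n, U) = -2 + U + U² (I(n, U) = -2 + (U*U + U) = -2 + (U² + U) = -2 + (U + U²) = -2 + U + U²)
I(-7, -1)*(-43) = (-2 - 1 + (-1)²)*(-43) = (-2 - 1 + 1)*(-43) = -2*(-43) = 86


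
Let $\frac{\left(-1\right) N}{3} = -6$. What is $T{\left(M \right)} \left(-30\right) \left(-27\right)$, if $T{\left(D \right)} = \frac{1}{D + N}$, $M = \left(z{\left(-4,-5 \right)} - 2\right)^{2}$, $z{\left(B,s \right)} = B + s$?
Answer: $\frac{810}{139} \approx 5.8273$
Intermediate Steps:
$N = 18$ ($N = \left(-3\right) \left(-6\right) = 18$)
$M = 121$ ($M = \left(\left(-4 - 5\right) - 2\right)^{2} = \left(-9 - 2\right)^{2} = \left(-11\right)^{2} = 121$)
$T{\left(D \right)} = \frac{1}{18 + D}$ ($T{\left(D \right)} = \frac{1}{D + 18} = \frac{1}{18 + D}$)
$T{\left(M \right)} \left(-30\right) \left(-27\right) = \frac{1}{18 + 121} \left(-30\right) \left(-27\right) = \frac{1}{139} \left(-30\right) \left(-27\right) = \left(- \frac{30}{139}\right) \left(-27\right) = \frac{810}{139}$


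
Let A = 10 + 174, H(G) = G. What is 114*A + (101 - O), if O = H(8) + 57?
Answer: 21012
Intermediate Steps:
A = 184
O = 65 (O = 8 + 57 = 65)
114*A + (101 - O) = 114*184 + (101 - 1*65) = 20976 + (101 - 65) = 20976 + 36 = 21012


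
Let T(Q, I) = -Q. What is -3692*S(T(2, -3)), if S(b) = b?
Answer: 7384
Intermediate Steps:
-3692*S(T(2, -3)) = -(-3692)*2 = -3692*(-2) = 7384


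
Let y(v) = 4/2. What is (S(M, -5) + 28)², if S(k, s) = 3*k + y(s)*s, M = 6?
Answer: 1296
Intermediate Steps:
y(v) = 2 (y(v) = 4*(½) = 2)
S(k, s) = 2*s + 3*k (S(k, s) = 3*k + 2*s = 2*s + 3*k)
(S(M, -5) + 28)² = ((2*(-5) + 3*6) + 28)² = ((-10 + 18) + 28)² = (8 + 28)² = 36² = 1296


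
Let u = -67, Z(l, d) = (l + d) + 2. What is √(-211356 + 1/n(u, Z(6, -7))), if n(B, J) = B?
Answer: 7*I*√19362799/67 ≈ 459.73*I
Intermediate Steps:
Z(l, d) = 2 + d + l (Z(l, d) = (d + l) + 2 = 2 + d + l)
√(-211356 + 1/n(u, Z(6, -7))) = √(-211356 + 1/(-67)) = √(-211356 - 1/67) = √(-14160853/67) = 7*I*√19362799/67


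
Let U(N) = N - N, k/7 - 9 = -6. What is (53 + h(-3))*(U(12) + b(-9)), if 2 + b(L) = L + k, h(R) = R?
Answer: 500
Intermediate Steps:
k = 21 (k = 63 + 7*(-6) = 63 - 42 = 21)
U(N) = 0
b(L) = 19 + L (b(L) = -2 + (L + 21) = -2 + (21 + L) = 19 + L)
(53 + h(-3))*(U(12) + b(-9)) = (53 - 3)*(0 + (19 - 9)) = 50*(0 + 10) = 50*10 = 500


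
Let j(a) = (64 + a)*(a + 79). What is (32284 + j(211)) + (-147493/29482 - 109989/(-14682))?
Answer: 4041293612674/36071227 ≈ 1.1204e+5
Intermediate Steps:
j(a) = (64 + a)*(79 + a)
(32284 + j(211)) + (-147493/29482 - 109989/(-14682)) = (32284 + (5056 + 211**2 + 143*211)) + (-147493/29482 - 109989/(-14682)) = (32284 + (5056 + 44521 + 30173)) + (-147493*1/29482 - 109989*(-1/14682)) = (32284 + 79750) + (-147493/29482 + 36663/4894) = 112034 + 89766956/36071227 = 4041293612674/36071227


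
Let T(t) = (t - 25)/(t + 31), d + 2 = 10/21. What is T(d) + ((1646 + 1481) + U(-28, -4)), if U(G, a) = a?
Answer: 1932580/619 ≈ 3122.1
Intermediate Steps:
d = -32/21 (d = -2 + 10/21 = -32/21 ≈ -1.5238)
T(t) = (-25 + t)/(31 + t)
T(d) + ((1646 + 1481) + U(-28, -4)) = (-25 - 32/21)/(31 - 32/21) + ((1646 + 1481) - 4) = -557/21/(619/21) + (3127 - 4) = (21/619)*(-557/21) + 3123 = -557/619 + 3123 = 1932580/619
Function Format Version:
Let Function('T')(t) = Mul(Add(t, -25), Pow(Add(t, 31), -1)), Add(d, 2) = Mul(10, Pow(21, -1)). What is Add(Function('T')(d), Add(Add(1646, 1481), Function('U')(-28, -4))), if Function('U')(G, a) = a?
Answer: Rational(1932580, 619) ≈ 3122.1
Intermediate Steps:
d = Rational(-32, 21) (d = Add(-2, Mul(10, Pow(21, -1))) = Add(-2, Mul(10, Rational(1, 21))) = Add(-2, Rational(10, 21)) = Rational(-32, 21) ≈ -1.5238)
Function('T')(t) = Mul(Pow(Add(31, t), -1), Add(-25, t)) (Function('T')(t) = Mul(Add(-25, t), Pow(Add(31, t), -1)) = Mul(Pow(Add(31, t), -1), Add(-25, t)))
Add(Function('T')(d), Add(Add(1646, 1481), Function('U')(-28, -4))) = Add(Mul(Pow(Add(31, Rational(-32, 21)), -1), Add(-25, Rational(-32, 21))), Add(Add(1646, 1481), -4)) = Add(Mul(Pow(Rational(619, 21), -1), Rational(-557, 21)), Add(3127, -4)) = Add(Mul(Rational(21, 619), Rational(-557, 21)), 3123) = Add(Rational(-557, 619), 3123) = Rational(1932580, 619)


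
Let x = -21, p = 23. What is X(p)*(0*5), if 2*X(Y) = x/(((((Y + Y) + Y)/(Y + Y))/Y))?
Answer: 0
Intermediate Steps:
X(Y) = -7*Y (X(Y) = (-21*Y*(Y + Y)/((Y + Y) + Y))/2 = (-21*2*Y²/(2*Y + Y))/2 = (-21*2*Y/3)/2 = (-14*Y)/2 = -7*Y)
X(p)*(0*5) = (-7*23)*(0*5) = -161*0 = 0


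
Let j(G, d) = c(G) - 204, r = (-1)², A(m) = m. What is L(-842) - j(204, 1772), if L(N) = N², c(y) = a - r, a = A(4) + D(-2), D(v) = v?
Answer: 709167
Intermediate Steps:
r = 1
a = 2 (a = 4 - 2 = 2)
c(y) = 1 (c(y) = 2 - 1*1 = 2 - 1 = 1)
j(G, d) = -203 (j(G, d) = 1 - 204 = -203)
L(-842) - j(204, 1772) = (-842)² - 1*(-203) = 708964 + 203 = 709167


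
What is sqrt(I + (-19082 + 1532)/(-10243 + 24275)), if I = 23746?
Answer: sqrt(292204404394)/3508 ≈ 154.09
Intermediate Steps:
sqrt(I + (-19082 + 1532)/(-10243 + 24275)) = sqrt(23746 + (-19082 + 1532)/(-10243 + 24275)) = sqrt(23746 - 17550/14032) = sqrt(23746 - 17550*1/14032) = sqrt(23746 - 8775/7016) = sqrt(166593161/7016) = sqrt(292204404394)/3508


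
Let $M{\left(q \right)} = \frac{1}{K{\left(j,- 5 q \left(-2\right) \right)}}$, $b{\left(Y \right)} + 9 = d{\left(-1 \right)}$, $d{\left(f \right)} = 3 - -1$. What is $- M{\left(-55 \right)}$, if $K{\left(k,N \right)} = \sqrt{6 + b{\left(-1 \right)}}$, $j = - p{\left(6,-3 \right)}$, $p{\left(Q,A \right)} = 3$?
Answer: $-1$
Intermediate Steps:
$d{\left(f \right)} = 4$ ($d{\left(f \right)} = 3 + 1 = 4$)
$j = -3$ ($j = \left(-1\right) 3 = -3$)
$b{\left(Y \right)} = -5$ ($b{\left(Y \right)} = -9 + 4 = -5$)
$K{\left(k,N \right)} = 1$ ($K{\left(k,N \right)} = \sqrt{6 - 5} = \sqrt{1} = 1$)
$M{\left(q \right)} = 1$ ($M{\left(q \right)} = 1^{-1} = 1$)
$- M{\left(-55 \right)} = \left(-1\right) 1 = -1$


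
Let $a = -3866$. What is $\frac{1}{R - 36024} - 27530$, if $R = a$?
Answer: $- \frac{1098171701}{39890} \approx -27530.0$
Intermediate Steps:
$R = -3866$
$\frac{1}{R - 36024} - 27530 = \frac{1}{-3866 - 36024} - 27530 = \frac{1}{-39890} - 27530 = - \frac{1}{39890} - 27530 = - \frac{1098171701}{39890}$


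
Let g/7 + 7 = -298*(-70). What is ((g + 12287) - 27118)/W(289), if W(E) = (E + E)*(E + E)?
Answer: 32785/83521 ≈ 0.39254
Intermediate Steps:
g = 145971 (g = -49 + 7*(-298*(-70)) = -49 + 7*20860 = -49 + 146020 = 145971)
W(E) = 4*E² (W(E) = (2*E)*(2*E) = 4*E²)
((g + 12287) - 27118)/W(289) = ((145971 + 12287) - 27118)/((4*289²)) = (158258 - 27118)/((4*83521)) = 131140/334084 = 131140*(1/334084) = 32785/83521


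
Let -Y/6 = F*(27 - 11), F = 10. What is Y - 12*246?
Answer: -3912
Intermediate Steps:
Y = -960 (Y = -60*(27 - 11) = -60*16 = -6*160 = -960)
Y - 12*246 = -960 - 12*246 = -960 - 1*2952 = -960 - 2952 = -3912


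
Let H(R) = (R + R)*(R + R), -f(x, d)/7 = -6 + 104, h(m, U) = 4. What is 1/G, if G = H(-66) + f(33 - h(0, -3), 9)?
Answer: 1/16738 ≈ 5.9744e-5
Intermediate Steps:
f(x, d) = -686 (f(x, d) = -7*(-6 + 104) = -7*98 = -686)
H(R) = 4*R² (H(R) = (2*R)*(2*R) = 4*R²)
G = 16738 (G = 4*(-66)² - 686 = 4*4356 - 686 = 17424 - 686 = 16738)
1/G = 1/16738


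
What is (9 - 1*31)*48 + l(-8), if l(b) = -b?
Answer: -1048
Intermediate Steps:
(9 - 1*31)*48 + l(-8) = (9 - 1*31)*48 - 1*(-8) = (9 - 31)*48 + 8 = -22*48 + 8 = -1056 + 8 = -1048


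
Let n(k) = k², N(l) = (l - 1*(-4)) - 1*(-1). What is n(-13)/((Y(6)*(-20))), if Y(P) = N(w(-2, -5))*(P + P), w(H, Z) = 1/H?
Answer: -169/1080 ≈ -0.15648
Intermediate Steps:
N(l) = 5 + l (N(l) = (l + 4) + 1 = (4 + l) + 1 = 5 + l)
Y(P) = 9*P (Y(P) = (5 + 1/(-2))*(P + P) = (5 - ½)*(2*P) = 9*(2*P)/2 = 9*P)
n(-13)/((Y(6)*(-20))) = (-13)²/(((9*6)*(-20))) = 169/((54*(-20))) = 169/(-1080) = 169*(-1/1080) = -169/1080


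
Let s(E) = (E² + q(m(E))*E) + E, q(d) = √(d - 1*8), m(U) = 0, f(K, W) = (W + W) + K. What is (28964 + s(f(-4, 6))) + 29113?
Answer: 58149 + 16*I*√2 ≈ 58149.0 + 22.627*I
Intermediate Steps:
f(K, W) = K + 2*W (f(K, W) = 2*W + K = K + 2*W)
q(d) = √(-8 + d) (q(d) = √(d - 8) = √(-8 + d))
s(E) = E + E² + 2*I*E*√2 (s(E) = (E² + √(-8 + 0)*E) + E = (E² + √(-8)*E) + E = (E² + (2*I*√2)*E) + E = (E² + 2*I*E*√2) + E = E + E² + 2*I*E*√2)
(28964 + s(f(-4, 6))) + 29113 = (28964 + (-4 + 2*6)*(1 + (-4 + 2*6) + 2*I*√2)) + 29113 = (28964 + (-4 + 12)*(1 + (-4 + 12) + 2*I*√2)) + 29113 = (28964 + 8*(1 + 8 + 2*I*√2)) + 29113 = (28964 + 8*(9 + 2*I*√2)) + 29113 = (28964 + (72 + 16*I*√2)) + 29113 = (29036 + 16*I*√2) + 29113 = 58149 + 16*I*√2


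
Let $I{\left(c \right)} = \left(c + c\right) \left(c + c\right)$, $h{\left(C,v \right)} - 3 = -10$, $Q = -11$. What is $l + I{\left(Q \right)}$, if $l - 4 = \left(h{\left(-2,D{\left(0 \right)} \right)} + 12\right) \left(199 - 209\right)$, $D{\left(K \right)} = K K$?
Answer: $438$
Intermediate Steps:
$D{\left(K \right)} = K^{2}$
$h{\left(C,v \right)} = -7$ ($h{\left(C,v \right)} = 3 - 10 = -7$)
$I{\left(c \right)} = 4 c^{2}$ ($I{\left(c \right)} = 2 c 2 c = 4 c^{2}$)
$l = -46$ ($l = 4 + \left(-7 + 12\right) \left(199 - 209\right) = 4 + 5 \left(-10\right) = 4 - 50 = -46$)
$l + I{\left(Q \right)} = -46 + 4 \left(-11\right)^{2} = -46 + 4 \cdot 121 = -46 + 484 = 438$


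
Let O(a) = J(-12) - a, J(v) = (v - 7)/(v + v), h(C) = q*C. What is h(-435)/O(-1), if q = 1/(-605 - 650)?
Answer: 2088/10793 ≈ 0.19346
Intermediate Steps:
q = -1/1255 (q = 1/(-1255) = -1/1255 ≈ -0.00079681)
h(C) = -C/1255
J(v) = (-7 + v)/(2*v) (J(v) = (-7 + v)/((2*v)) = (-7 + v)*(1/(2*v)) = (-7 + v)/(2*v))
O(a) = 19/24 - a (O(a) = (1/2)*(-7 - 12)/(-12) - a = (1/2)*(-1/12)*(-19) - a = 19/24 - a)
h(-435)/O(-1) = (-1/1255*(-435))/(19/24 - 1*(-1)) = 87/(251*(19/24 + 1)) = 87/(251*(43/24)) = (87/251)*(24/43) = 2088/10793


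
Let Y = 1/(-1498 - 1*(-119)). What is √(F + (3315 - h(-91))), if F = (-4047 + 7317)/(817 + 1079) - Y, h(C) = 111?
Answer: √152184010799107/217882 ≈ 56.619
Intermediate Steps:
Y = -1/1379 (Y = 1/(-1498 + 119) = 1/(-1379) = -1/1379 ≈ -0.00072516)
F = 751871/435764 (F = (-4047 + 7317)/(817 + 1079) - 1*(-1/1379) = 3270/1896 + 1/1379 = 3270*(1/1896) + 1/1379 = 545/316 + 1/1379 = 751871/435764 ≈ 1.7254)
√(F + (3315 - h(-91))) = √(751871/435764 + (3315 - 1*111)) = √(751871/435764 + (3315 - 111)) = √(751871/435764 + 3204) = √(1396939727/435764) = √152184010799107/217882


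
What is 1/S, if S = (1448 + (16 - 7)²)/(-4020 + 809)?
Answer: -3211/1529 ≈ -2.1001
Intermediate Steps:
S = -1529/3211 (S = (1448 + 9²)/(-3211) = (1448 + 81)*(-1/3211) = 1529*(-1/3211) = -1529/3211 ≈ -0.47618)
1/S = 1/(-1529/3211) = -3211/1529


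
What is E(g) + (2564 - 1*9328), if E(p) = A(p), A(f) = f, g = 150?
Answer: -6614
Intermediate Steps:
E(p) = p
E(g) + (2564 - 1*9328) = 150 + (2564 - 1*9328) = 150 + (2564 - 9328) = 150 - 6764 = -6614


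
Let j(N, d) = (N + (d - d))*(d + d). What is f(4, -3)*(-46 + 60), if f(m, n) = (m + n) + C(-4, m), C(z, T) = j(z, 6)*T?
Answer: -2674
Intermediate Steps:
j(N, d) = 2*N*d (j(N, d) = (N + 0)*(2*d) = N*(2*d) = 2*N*d)
C(z, T) = 12*T*z (C(z, T) = (2*z*6)*T = (12*z)*T = 12*T*z)
f(m, n) = n - 47*m (f(m, n) = (m + n) + 12*m*(-4) = (m + n) - 48*m = n - 47*m)
f(4, -3)*(-46 + 60) = (-3 - 47*4)*(-46 + 60) = (-3 - 188)*14 = -191*14 = -2674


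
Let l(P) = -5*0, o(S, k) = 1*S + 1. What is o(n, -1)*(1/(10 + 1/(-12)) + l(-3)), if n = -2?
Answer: -12/119 ≈ -0.10084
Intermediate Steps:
o(S, k) = 1 + S (o(S, k) = S + 1 = 1 + S)
l(P) = 0
o(n, -1)*(1/(10 + 1/(-12)) + l(-3)) = (1 - 2)*(1/(10 + 1/(-12)) + 0) = -(1/(10 - 1/12) + 0) = -(1/(119/12) + 0) = -(12/119 + 0) = -1*12/119 = -12/119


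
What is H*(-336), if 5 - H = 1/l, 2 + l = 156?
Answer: -18456/11 ≈ -1677.8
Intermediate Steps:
l = 154 (l = -2 + 156 = 154)
H = 769/154 (H = 5 - 1/154 = 769/154 ≈ 4.9935)
H*(-336) = (769/154)*(-336) = -18456/11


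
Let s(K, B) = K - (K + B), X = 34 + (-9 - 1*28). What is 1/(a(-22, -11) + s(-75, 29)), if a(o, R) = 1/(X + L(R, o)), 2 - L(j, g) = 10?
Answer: -11/320 ≈ -0.034375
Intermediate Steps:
L(j, g) = -8 (L(j, g) = 2 - 1*10 = 2 - 10 = -8)
X = -3 (X = 34 + (-9 - 28) = 34 - 37 = -3)
s(K, B) = -B (s(K, B) = K - (B + K) = K + (-B - K) = -B)
a(o, R) = -1/11 (a(o, R) = 1/(-3 - 8) = 1/(-11) = -1/11)
1/(a(-22, -11) + s(-75, 29)) = 1/(-1/11 - 1*29) = 1/(-1/11 - 29) = 1/(-320/11) = -11/320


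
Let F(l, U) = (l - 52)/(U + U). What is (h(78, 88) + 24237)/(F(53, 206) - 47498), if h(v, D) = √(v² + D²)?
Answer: -9985644/19569175 - 824*√3457/19569175 ≈ -0.51275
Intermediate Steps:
F(l, U) = (-52 + l)/(2*U) (F(l, U) = (-52 + l)/((2*U)) = (-52 + l)*(1/(2*U)) = (-52 + l)/(2*U))
h(v, D) = √(D² + v²)
(h(78, 88) + 24237)/(F(53, 206) - 47498) = (√(88² + 78²) + 24237)/((½)*(-52 + 53)/206 - 47498) = (√(7744 + 6084) + 24237)/((½)*(1/206)*1 - 47498) = (√13828 + 24237)/(1/412 - 47498) = (2*√3457 + 24237)/(-19569175/412) = (24237 + 2*√3457)*(-412/19569175) = -9985644/19569175 - 824*√3457/19569175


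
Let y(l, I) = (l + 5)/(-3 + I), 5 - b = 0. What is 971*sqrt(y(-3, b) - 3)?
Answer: 971*I*sqrt(2) ≈ 1373.2*I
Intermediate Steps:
b = 5 (b = 5 - 1*0 = 5 + 0 = 5)
y(l, I) = (5 + l)/(-3 + I)
971*sqrt(y(-3, b) - 3) = 971*sqrt((5 - 3)/(-3 + 5) - 3) = 971*sqrt(2/2 - 3) = 971*sqrt((1/2)*2 - 3) = 971*sqrt(1 - 3) = 971*sqrt(-2) = 971*(I*sqrt(2)) = 971*I*sqrt(2)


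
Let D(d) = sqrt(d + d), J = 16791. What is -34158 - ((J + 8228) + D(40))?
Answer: -59177 - 4*sqrt(5) ≈ -59186.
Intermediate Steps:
D(d) = sqrt(2)*sqrt(d) (D(d) = sqrt(2*d) = sqrt(2)*sqrt(d))
-34158 - ((J + 8228) + D(40)) = -34158 - ((16791 + 8228) + sqrt(2)*sqrt(40)) = -34158 - (25019 + sqrt(2)*(2*sqrt(10))) = -34158 - (25019 + 4*sqrt(5)) = -34158 + (-25019 - 4*sqrt(5)) = -59177 - 4*sqrt(5)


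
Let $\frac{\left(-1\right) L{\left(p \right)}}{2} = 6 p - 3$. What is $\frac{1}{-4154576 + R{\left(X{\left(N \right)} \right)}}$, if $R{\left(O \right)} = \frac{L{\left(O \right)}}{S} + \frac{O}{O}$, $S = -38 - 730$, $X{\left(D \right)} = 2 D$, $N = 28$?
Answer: $- \frac{128}{531785489} \approx -2.407 \cdot 10^{-7}$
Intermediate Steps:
$S = -768$
$L{\left(p \right)} = 6 - 12 p$ ($L{\left(p \right)} = - 2 \left(6 p - 3\right) = - 2 \left(-3 + 6 p\right) = 6 - 12 p$)
$R{\left(O \right)} = \frac{127}{128} + \frac{O}{64}$ ($R{\left(O \right)} = \frac{6 - 12 O}{-768} + \frac{O}{O} = \left(6 - 12 O\right) \left(- \frac{1}{768}\right) + 1 = \left(- \frac{1}{128} + \frac{O}{64}\right) + 1 = \frac{127}{128} + \frac{O}{64}$)
$\frac{1}{-4154576 + R{\left(X{\left(N \right)} \right)}} = \frac{1}{-4154576 + \left(\frac{127}{128} + \frac{2 \cdot 28}{64}\right)} = \frac{1}{-4154576 + \left(\frac{127}{128} + \frac{1}{64} \cdot 56\right)} = \frac{1}{-4154576 + \left(\frac{127}{128} + \frac{7}{8}\right)} = \frac{1}{-4154576 + \frac{239}{128}} = \frac{1}{- \frac{531785489}{128}} = - \frac{128}{531785489}$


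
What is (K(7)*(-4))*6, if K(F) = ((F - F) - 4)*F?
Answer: 672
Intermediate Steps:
K(F) = -4*F (K(F) = (0 - 4)*F = -4*F)
(K(7)*(-4))*6 = (-4*7*(-4))*6 = -28*(-4)*6 = 112*6 = 672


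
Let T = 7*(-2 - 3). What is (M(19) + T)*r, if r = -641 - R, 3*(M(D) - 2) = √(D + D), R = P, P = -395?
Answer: 8118 - 82*√38 ≈ 7612.5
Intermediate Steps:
R = -395
M(D) = 2 + √2*√D/3 (M(D) = 2 + √(D + D)/3 = 2 + √(2*D)/3 = 2 + (√2*√D)/3 = 2 + √2*√D/3)
r = -246 (r = -641 - 1*(-395) = -641 + 395 = -246)
T = -35 (T = 7*(-5) = -35)
(M(19) + T)*r = ((2 + √2*√19/3) - 35)*(-246) = ((2 + √38/3) - 35)*(-246) = (-33 + √38/3)*(-246) = 8118 - 82*√38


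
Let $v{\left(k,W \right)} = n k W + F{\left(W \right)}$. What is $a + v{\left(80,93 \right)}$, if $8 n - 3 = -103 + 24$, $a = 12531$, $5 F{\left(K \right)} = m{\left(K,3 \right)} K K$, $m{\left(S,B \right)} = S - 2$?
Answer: $\frac{496314}{5} \approx 99263.0$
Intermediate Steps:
$m{\left(S,B \right)} = -2 + S$
$F{\left(K \right)} = \frac{K^{2} \left(-2 + K\right)}{5}$ ($F{\left(K \right)} = \frac{\left(-2 + K\right) K K}{5} = \frac{K \left(-2 + K\right) K}{5} = \frac{K^{2} \left(-2 + K\right)}{5}$)
$n = - \frac{19}{2}$ ($n = \frac{3}{8} + \frac{-103 + 24}{8} = \frac{3}{8} + \frac{1}{8} \left(-79\right) = \frac{3}{8} - \frac{79}{8} = - \frac{19}{2} \approx -9.5$)
$v{\left(k,W \right)} = - \frac{19 W k}{2} + \frac{W^{2} \left(-2 + W\right)}{5}$ ($v{\left(k,W \right)} = - \frac{19 k}{2} W + \frac{W^{2} \left(-2 + W\right)}{5} = - \frac{19 W k}{2} + \frac{W^{2} \left(-2 + W\right)}{5}$)
$a + v{\left(80,93 \right)} = 12531 + \frac{1}{10} \cdot 93 \left(\left(-95\right) 80 + 2 \cdot 93 \left(-2 + 93\right)\right) = 12531 + \frac{1}{10} \cdot 93 \left(-7600 + 2 \cdot 93 \cdot 91\right) = 12531 + \frac{1}{10} \cdot 93 \left(-7600 + 16926\right) = 12531 + \frac{1}{10} \cdot 93 \cdot 9326 = 12531 + \frac{433659}{5} = \frac{496314}{5}$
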